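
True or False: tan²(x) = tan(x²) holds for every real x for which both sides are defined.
False.

Claim: tan²(x) = tan(x²).
Test a specific point where both sides are defined: x = π.
LHS = tan²(x) ≈ 0.0000
RHS = tan(x²) ≈ 0.4767
Since 0.0000 ≠ 0.4767, the equation fails at this point, so it cannot hold for every real x for which both sides are defined.
tan²(x) means (tan x)², squaring the output; tan(x²) squares the input. These are different functions.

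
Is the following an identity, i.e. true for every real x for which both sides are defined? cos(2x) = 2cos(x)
No, this is NOT an identity.

Claim: cos(2x) = 2cos(x).
Test a specific point where both sides are defined: x = 2π/3.
LHS = cos(2x) ≈ -0.5000
RHS = 2cos(x) ≈ -1.0000
Since -0.5000 ≠ -1.0000, the equation fails at this point, so it cannot hold for every real x for which both sides are defined.
The correct double-angle formula is cos(2x) = cos²x - sin²x.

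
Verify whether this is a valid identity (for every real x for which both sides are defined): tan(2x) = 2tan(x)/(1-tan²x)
Claim: tan(2x) = 2tan(x)/(1-tan²x).
Reasoning: tan(2x) = sin(2x)/cos(2x) = 2sin(x)cos(x) / (cos²x - sin²x). Divide numerator and denominator by cos²x: 2tan(x) / (1 - tan²x).
So the two sides agree for every real x for which both sides are defined.

Conclusion: Yes, this is an identity.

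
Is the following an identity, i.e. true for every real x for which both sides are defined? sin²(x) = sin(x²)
Claim: sin²(x) = sin(x²).
Test a specific point where both sides are defined: x = π/2.
LHS = sin²(x) ≈ 1.0000
RHS = sin(x²) ≈ 0.6243
Since 1.0000 ≠ 0.6243, the equation fails at this point, so it cannot hold for every real x for which both sides are defined.
sin²(x) means (sin x)², squaring the output; sin(x²) squares the input. These are different functions.

Conclusion: No, this is NOT an identity.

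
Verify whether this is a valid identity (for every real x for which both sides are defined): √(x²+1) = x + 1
No, this is NOT an identity.

Claim: √(x²+1) = x + 1.
Test a specific point where both sides are defined: x = 1.
LHS = √(x²+1) ≈ 1.4142
RHS = x + 1 ≈ 2.0000
Since 1.4142 ≠ 2.0000, the equation fails at this point, so it cannot hold for every real x for which both sides are defined.
(x+1)² = x² + 2x + 1 ≠ x² + 1 unless x = 0.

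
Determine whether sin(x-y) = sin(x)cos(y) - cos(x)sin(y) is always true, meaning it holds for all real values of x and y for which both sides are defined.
Yes, this is an identity.

Claim: sin(x-y) = sin(x)cos(y) - cos(x)sin(y).
Reasoning: Replace y by -y in sin(x+y) = sin(x)cos(y) + cos(x)sin(y) and use cos(-y) = cos(y), sin(-y) = -sin(y): sin(x-y) = sin(x)cos(y) - cos(x)sin(y).
So the two sides agree for all real values of x and y for which both sides are defined.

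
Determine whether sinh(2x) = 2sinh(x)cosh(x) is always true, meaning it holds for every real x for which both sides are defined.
Yes, this is an identity.

Claim: sinh(2x) = 2sinh(x)cosh(x).
Reasoning: 2sinh(x)cosh(x) = 2 · (e^x - e^-x)/2 · (e^x + e^-x)/2 = (e^(2x) - e^(-2x))/2 = sinh(2x).
So the two sides agree for every real x for which both sides are defined.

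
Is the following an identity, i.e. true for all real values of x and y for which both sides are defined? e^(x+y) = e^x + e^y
Claim: e^(x+y) = e^x + e^y.
Test a specific point where both sides are defined: x = -1, y = 1.
LHS = e^(x+y) ≈ 1.0000
RHS = e^x + e^y ≈ 3.0862
Since 1.0000 ≠ 3.0862, the equation fails at this point, so it cannot hold for all real values of x and y for which both sides are defined.
The correct rule is e^(x+y) = e^x · e^y (a product, not a sum).

Conclusion: No, this is NOT an identity.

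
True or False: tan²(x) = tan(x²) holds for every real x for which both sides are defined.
Claim: tan²(x) = tan(x²).
Test a specific point where both sides are defined: x = π/6.
LHS = tan²(x) ≈ 0.3333
RHS = tan(x²) ≈ 0.2812
Since 0.3333 ≠ 0.2812, the equation fails at this point, so it cannot hold for every real x for which both sides are defined.
tan²(x) means (tan x)², squaring the output; tan(x²) squares the input. These are different functions.

Conclusion: False.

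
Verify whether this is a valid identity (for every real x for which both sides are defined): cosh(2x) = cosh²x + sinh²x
Yes, this is an identity.

Claim: cosh(2x) = cosh²x + sinh²x.
Reasoning: cosh²x = (e^(2x) + 2 + e^(-2x))/4 and sinh²x = (e^(2x) - 2 + e^(-2x))/4. Adding gives (2e^(2x) + 2e^(-2x))/4 = (e^(2x) + e^(-2x))/2 = cosh(2x).
So the two sides agree for every real x for which both sides are defined.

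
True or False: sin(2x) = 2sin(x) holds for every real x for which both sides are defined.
Claim: sin(2x) = 2sin(x).
Test a specific point where both sides are defined: x = -π/2.
LHS = sin(2x) ≈ 0.0000
RHS = 2sin(x) ≈ -2.0000
Since 0.0000 ≠ -2.0000, the equation fails at this point, so it cannot hold for every real x for which both sides are defined.
The correct double-angle formula is sin(2x) = 2sin(x)cos(x).

Conclusion: False.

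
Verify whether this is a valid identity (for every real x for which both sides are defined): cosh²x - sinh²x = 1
Yes, this is an identity.

Claim: cosh²x - sinh²x = 1.
Reasoning: With cosh(x) = (e^x + e^-x)/2 and sinh(x) = (e^x - e^-x)/2: cosh²x = (e^(2x) + 2 + e^(-2x))/4 and sinh²x = (e^(2x) - 2 + e^(-2x))/4. Subtracting leaves 4/4 = 1.
So the two sides agree for every real x for which both sides are defined.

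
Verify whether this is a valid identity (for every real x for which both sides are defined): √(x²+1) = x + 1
No, this is NOT an identity.

Claim: √(x²+1) = x + 1.
Test a specific point where both sides are defined: x = -1.
LHS = √(x²+1) ≈ 1.4142
RHS = x + 1 ≈ 0.0000
Since 1.4142 ≠ 0.0000, the equation fails at this point, so it cannot hold for every real x for which both sides are defined.
(x+1)² = x² + 2x + 1 ≠ x² + 1 unless x = 0.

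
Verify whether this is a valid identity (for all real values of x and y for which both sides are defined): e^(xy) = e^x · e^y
No, this is NOT an identity.

Claim: e^(xy) = e^x · e^y.
Test a specific point where both sides are defined: x = 1/2, y = 1/2.
LHS = e^(xy) ≈ 1.2840
RHS = e^x · e^y ≈ 2.7183
Since 1.2840 ≠ 2.7183, the equation fails at this point, so it cannot hold for all real values of x and y for which both sides are defined.
e^x · e^y = e^(x+y), not e^(xy).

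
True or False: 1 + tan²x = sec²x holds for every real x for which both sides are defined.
True.

Claim: 1 + tan²x = sec²x.
Reasoning: Start from sin²x + cos²x = 1 and divide every term by cos²x (allowed wherever tan x and sec x are defined): tan²x + 1 = 1/cos²x = sec²x.
So the two sides agree for every real x for which both sides are defined.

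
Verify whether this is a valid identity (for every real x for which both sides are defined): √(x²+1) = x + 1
Claim: √(x²+1) = x + 1.
Test a specific point where both sides are defined: x = 5.
LHS = √(x²+1) ≈ 5.0990
RHS = x + 1 ≈ 6.0000
Since 5.0990 ≠ 6.0000, the equation fails at this point, so it cannot hold for every real x for which both sides are defined.
(x+1)² = x² + 2x + 1 ≠ x² + 1 unless x = 0.

Conclusion: No, this is NOT an identity.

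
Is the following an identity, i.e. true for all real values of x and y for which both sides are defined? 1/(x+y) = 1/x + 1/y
No, this is NOT an identity.

Claim: 1/(x+y) = 1/x + 1/y.
Test a specific point where both sides are defined: x = 3/2, y = 1/2.
LHS = 1/(x+y) ≈ 0.5000
RHS = 1/x + 1/y ≈ 2.6667
Since 0.5000 ≠ 2.6667, the equation fails at this point, so it cannot hold for all real values of x and y for which both sides are defined.
1/x + 1/y = (x+y)/(xy), which is not 1/(x+y).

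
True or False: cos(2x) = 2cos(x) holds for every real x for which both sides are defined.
Claim: cos(2x) = 2cos(x).
Test a specific point where both sides are defined: x = -π/2.
LHS = cos(2x) ≈ -1.0000
RHS = 2cos(x) ≈ 0.0000
Since -1.0000 ≠ 0.0000, the equation fails at this point, so it cannot hold for every real x for which both sides are defined.
The correct double-angle formula is cos(2x) = cos²x - sin²x.

Conclusion: False.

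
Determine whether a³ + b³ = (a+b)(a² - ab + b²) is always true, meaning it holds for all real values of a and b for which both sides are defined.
Yes, this is an identity.

Claim: a³ + b³ = (a+b)(a² - ab + b²).
Reasoning: Expand the right side: (a+b)(a² - ab + b²) = a³ - a²b + ab² + a²b - ab² + b³ = a³ + b³ (the middle terms cancel in pairs).
So the two sides agree for all real values of a and b for which both sides are defined.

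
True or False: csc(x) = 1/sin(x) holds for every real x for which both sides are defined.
True.

Claim: csc(x) = 1/sin(x).
Reasoning: csc(x) is by definition the reciprocal of sin(x), wherever sin(x) ≠ 0.
So the two sides agree for every real x for which both sides are defined.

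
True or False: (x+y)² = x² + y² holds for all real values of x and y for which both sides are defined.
Claim: (x+y)² = x² + y².
Test a specific point where both sides are defined: x = -1, y = -1.
LHS = (x+y)² ≈ 4.0000
RHS = x² + y² ≈ 2.0000
Since 4.0000 ≠ 2.0000, the equation fails at this point, so it cannot hold for all real values of x and y for which both sides are defined.
The correct expansion is (x+y)² = x² + 2xy + y²; the cross term 2xy is missing.

Conclusion: False.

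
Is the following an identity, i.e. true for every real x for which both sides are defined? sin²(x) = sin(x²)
No, this is NOT an identity.

Claim: sin²(x) = sin(x²).
Test a specific point where both sides are defined: x = -π/6.
LHS = sin²(x) ≈ 0.2500
RHS = sin(x²) ≈ 0.2707
Since 0.2500 ≠ 0.2707, the equation fails at this point, so it cannot hold for every real x for which both sides are defined.
sin²(x) means (sin x)², squaring the output; sin(x²) squares the input. These are different functions.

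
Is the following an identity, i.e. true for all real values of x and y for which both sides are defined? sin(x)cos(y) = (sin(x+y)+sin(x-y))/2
Yes, this is an identity.

Claim: sin(x)cos(y) = (sin(x+y)+sin(x-y))/2.
Reasoning: sin(x+y) = sin(x)cos(y) + cos(x)sin(y) and sin(x-y) = sin(x)cos(y) - cos(x)sin(y). Adding, sin(x+y) + sin(x-y) = 2sin(x)cos(y); divide by 2.
So the two sides agree for all real values of x and y for which both sides are defined.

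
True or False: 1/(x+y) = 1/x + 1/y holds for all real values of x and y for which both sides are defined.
Claim: 1/(x+y) = 1/x + 1/y.
Test a specific point where both sides are defined: x = 2, y = 3/2.
LHS = 1/(x+y) ≈ 0.2857
RHS = 1/x + 1/y ≈ 1.1667
Since 0.2857 ≠ 1.1667, the equation fails at this point, so it cannot hold for all real values of x and y for which both sides are defined.
1/x + 1/y = (x+y)/(xy), which is not 1/(x+y).

Conclusion: False.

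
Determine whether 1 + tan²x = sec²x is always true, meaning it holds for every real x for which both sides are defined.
Claim: 1 + tan²x = sec²x.
Reasoning: Start from sin²x + cos²x = 1 and divide every term by cos²x (allowed wherever tan x and sec x are defined): tan²x + 1 = 1/cos²x = sec²x.
So the two sides agree for every real x for which both sides are defined.

Conclusion: Yes, this is an identity.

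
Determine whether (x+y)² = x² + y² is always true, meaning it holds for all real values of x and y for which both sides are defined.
Claim: (x+y)² = x² + y².
Test a specific point where both sides are defined: x = -2, y = 2.
LHS = (x+y)² ≈ 0.0000
RHS = x² + y² ≈ 8.0000
Since 0.0000 ≠ 8.0000, the equation fails at this point, so it cannot hold for all real values of x and y for which both sides are defined.
The correct expansion is (x+y)² = x² + 2xy + y²; the cross term 2xy is missing.

Conclusion: No, this is NOT an identity.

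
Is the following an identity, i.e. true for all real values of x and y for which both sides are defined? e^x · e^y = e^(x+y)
Yes, this is an identity.

Claim: e^x · e^y = e^(x+y).
Reasoning: This is the law of exponents for a common base: multiplying powers adds exponents. E.g. from the series, (Σ x^j/j!)(Σ y^k/k!) = Σ_m (Σ_{j+k=m} x^j y^k/(j!k!)) = Σ_m (x+y)^m/m! by the binomial theorem.
So the two sides agree for all real values of x and y for which both sides are defined.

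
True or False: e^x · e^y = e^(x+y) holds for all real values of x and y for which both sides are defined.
Claim: e^x · e^y = e^(x+y).
Reasoning: This is the law of exponents for a common base: multiplying powers adds exponents. E.g. from the series, (Σ x^j/j!)(Σ y^k/k!) = Σ_m (Σ_{j+k=m} x^j y^k/(j!k!)) = Σ_m (x+y)^m/m! by the binomial theorem.
So the two sides agree for all real values of x and y for which both sides are defined.

Conclusion: True.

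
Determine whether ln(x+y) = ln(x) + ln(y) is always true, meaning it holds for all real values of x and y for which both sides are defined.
No, this is NOT an identity.

Claim: ln(x+y) = ln(x) + ln(y).
Test a specific point where both sides are defined: x = 3, y = 4.
LHS = ln(x+y) ≈ 1.9459
RHS = ln(x) + ln(y) ≈ 2.4849
Since 1.9459 ≠ 2.4849, the equation fails at this point, so it cannot hold for all real values of x and y for which both sides are defined.
ln(x) + ln(y) = ln(xy), not ln(x+y).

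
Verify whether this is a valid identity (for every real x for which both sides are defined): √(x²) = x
No, this is NOT an identity.

Claim: √(x²) = x.
Test a specific point where both sides are defined: x = -2.
LHS = √(x²) ≈ 2.0000
RHS = x ≈ -2.0000
Since 2.0000 ≠ -2.0000, the equation fails at this point, so it cannot hold for every real x for which both sides are defined.
√(x²) = |x|, which differs from x whenever x < 0 (both sides are defined for every real x).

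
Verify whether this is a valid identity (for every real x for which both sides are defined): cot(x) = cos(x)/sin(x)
Yes, this is an identity.

Claim: cot(x) = cos(x)/sin(x).
Reasoning: cot(x) is defined as 1/tan(x) = 1/(sin(x)/cos(x)) = cos(x)/sin(x), wherever sin(x) ≠ 0.
So the two sides agree for every real x for which both sides are defined.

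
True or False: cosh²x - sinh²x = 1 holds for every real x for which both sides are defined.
True.

Claim: cosh²x - sinh²x = 1.
Reasoning: With cosh(x) = (e^x + e^-x)/2 and sinh(x) = (e^x - e^-x)/2: cosh²x = (e^(2x) + 2 + e^(-2x))/4 and sinh²x = (e^(2x) - 2 + e^(-2x))/4. Subtracting leaves 4/4 = 1.
So the two sides agree for every real x for which both sides are defined.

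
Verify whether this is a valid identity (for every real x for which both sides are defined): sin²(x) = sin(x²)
Claim: sin²(x) = sin(x²).
Test a specific point where both sides are defined: x = 2π/3.
LHS = sin²(x) ≈ 0.7500
RHS = sin(x²) ≈ -0.9474
Since 0.7500 ≠ -0.9474, the equation fails at this point, so it cannot hold for every real x for which both sides are defined.
sin²(x) means (sin x)², squaring the output; sin(x²) squares the input. These are different functions.

Conclusion: No, this is NOT an identity.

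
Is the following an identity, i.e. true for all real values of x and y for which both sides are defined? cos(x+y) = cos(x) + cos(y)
No, this is NOT an identity.

Claim: cos(x+y) = cos(x) + cos(y).
Test a specific point where both sides are defined: x = -π/3, y = π/2.
LHS = cos(x+y) ≈ 0.8660
RHS = cos(x) + cos(y) ≈ 0.5000
Since 0.8660 ≠ 0.5000, the equation fails at this point, so it cannot hold for all real values of x and y for which both sides are defined.
The correct expansion is cos(x+y) = cos(x)cos(y) - sin(x)sin(y); cosine is not additive.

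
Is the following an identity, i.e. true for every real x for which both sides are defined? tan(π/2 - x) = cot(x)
Claim: tan(π/2 - x) = cot(x).
Reasoning: tan(π/2 - x) = sin(π/2 - x)/cos(π/2 - x) = cos(x)/sin(x) = cot(x), using the cofunction identities sin(π/2 - x) = cos(x) and cos(π/2 - x) = sin(x).
So the two sides agree for every real x for which both sides are defined.

Conclusion: Yes, this is an identity.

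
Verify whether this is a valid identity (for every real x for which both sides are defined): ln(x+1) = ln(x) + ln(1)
No, this is NOT an identity.

Claim: ln(x+1) = ln(x) + ln(1).
Test a specific point where both sides are defined: x = 3.
LHS = ln(x+1) ≈ 1.3863
RHS = ln(x) + ln(1) ≈ 1.0986
Since 1.3863 ≠ 1.0986, the equation fails at this point, so it cannot hold for every real x for which both sides are defined.
ln(1) = 0, so the right side is just ln(x), which differs from ln(x+1).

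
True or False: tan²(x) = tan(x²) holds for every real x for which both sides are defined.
Claim: tan²(x) = tan(x²).
Test a specific point where both sides are defined: x = 3π/4.
LHS = tan²(x) ≈ 1.0000
RHS = tan(x²) ≈ -0.8977
Since 1.0000 ≠ -0.8977, the equation fails at this point, so it cannot hold for every real x for which both sides are defined.
tan²(x) means (tan x)², squaring the output; tan(x²) squares the input. These are different functions.

Conclusion: False.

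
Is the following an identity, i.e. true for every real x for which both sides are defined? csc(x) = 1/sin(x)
Yes, this is an identity.

Claim: csc(x) = 1/sin(x).
Reasoning: csc(x) is by definition the reciprocal of sin(x), wherever sin(x) ≠ 0.
So the two sides agree for every real x for which both sides are defined.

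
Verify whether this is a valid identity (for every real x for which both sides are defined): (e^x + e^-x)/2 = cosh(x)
Claim: (e^x + e^-x)/2 = cosh(x).
Reasoning: This is exactly the definition of the hyperbolic cosine: cosh(x) := (e^x + e^-x)/2.
So the two sides agree for every real x for which both sides are defined.

Conclusion: Yes, this is an identity.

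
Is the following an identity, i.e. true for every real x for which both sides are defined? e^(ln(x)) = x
Yes, this is an identity.

Claim: e^(ln(x)) = x.
Reasoning: For x > 0, ln(x) is by definition the exponent p such that e^p = x. Raising e to that exponent therefore returns x: e^(ln x) = x.
So the two sides agree for every real x for which both sides are defined.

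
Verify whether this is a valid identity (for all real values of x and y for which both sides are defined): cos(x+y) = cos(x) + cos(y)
No, this is NOT an identity.

Claim: cos(x+y) = cos(x) + cos(y).
Test a specific point where both sides are defined: x = -π/4, y = π/4.
LHS = cos(x+y) ≈ 1.0000
RHS = cos(x) + cos(y) ≈ 1.4142
Since 1.0000 ≠ 1.4142, the equation fails at this point, so it cannot hold for all real values of x and y for which both sides are defined.
The correct expansion is cos(x+y) = cos(x)cos(y) - sin(x)sin(y); cosine is not additive.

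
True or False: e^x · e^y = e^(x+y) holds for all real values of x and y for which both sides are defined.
Claim: e^x · e^y = e^(x+y).
Reasoning: This is the law of exponents for a common base: multiplying powers adds exponents. E.g. from the series, (Σ x^j/j!)(Σ y^k/k!) = Σ_m (Σ_{j+k=m} x^j y^k/(j!k!)) = Σ_m (x+y)^m/m! by the binomial theorem.
So the two sides agree for all real values of x and y for which both sides are defined.

Conclusion: True.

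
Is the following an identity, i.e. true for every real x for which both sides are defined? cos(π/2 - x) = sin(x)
Yes, this is an identity.

Claim: cos(π/2 - x) = sin(x).
Reasoning: Use cos(u - v) = cos(u)cos(v) + sin(u)sin(v) with u = π/2, v = x: cos(π/2)cos(x) + sin(π/2)sin(x) = 0·cos(x) + 1·sin(x) = sin(x).
So the two sides agree for every real x for which both sides are defined.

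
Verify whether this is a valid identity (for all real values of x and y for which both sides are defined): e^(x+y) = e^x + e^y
Claim: e^(x+y) = e^x + e^y.
Test a specific point where both sides are defined: x = 3/2, y = -3.
LHS = e^(x+y) ≈ 0.2231
RHS = e^x + e^y ≈ 4.5315
Since 0.2231 ≠ 4.5315, the equation fails at this point, so it cannot hold for all real values of x and y for which both sides are defined.
The correct rule is e^(x+y) = e^x · e^y (a product, not a sum).

Conclusion: No, this is NOT an identity.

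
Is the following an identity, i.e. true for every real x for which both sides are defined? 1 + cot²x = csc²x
Claim: 1 + cot²x = csc²x.
Reasoning: Start from sin²x + cos²x = 1 and divide every term by sin²x (allowed wherever cot x and csc x are defined): 1 + cot²x = 1/sin²x = csc²x.
So the two sides agree for every real x for which both sides are defined.

Conclusion: Yes, this is an identity.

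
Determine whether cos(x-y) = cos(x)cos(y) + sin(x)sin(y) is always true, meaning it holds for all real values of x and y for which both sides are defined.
Yes, this is an identity.

Claim: cos(x-y) = cos(x)cos(y) + sin(x)sin(y).
Reasoning: Replace y by -y in cos(x+y) = cos(x)cos(y) - sin(x)sin(y) and use cos(-y) = cos(y), sin(-y) = -sin(y): cos(x-y) = cos(x)cos(y) + sin(x)sin(y).
So the two sides agree for all real values of x and y for which both sides are defined.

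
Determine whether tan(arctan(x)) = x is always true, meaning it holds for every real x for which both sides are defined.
Yes, this is an identity.

Claim: tan(arctan(x)) = x.
Reasoning: For every real x, arctan(x) is by definition the angle in (-π/2, π/2) whose tangent equals x. Taking the tangent of that angle returns x.
So the two sides agree for every real x for which both sides are defined.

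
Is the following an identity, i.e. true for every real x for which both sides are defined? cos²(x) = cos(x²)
Claim: cos²(x) = cos(x²).
Test a specific point where both sides are defined: x = -π/3.
LHS = cos²(x) ≈ 0.2500
RHS = cos(x²) ≈ 0.4566
Since 0.2500 ≠ 0.4566, the equation fails at this point, so it cannot hold for every real x for which both sides are defined.
cos²(x) means (cos x)², squaring the output; cos(x²) squares the input. These are different functions.

Conclusion: No, this is NOT an identity.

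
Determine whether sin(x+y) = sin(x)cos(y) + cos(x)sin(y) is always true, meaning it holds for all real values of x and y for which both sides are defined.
Yes, this is an identity.

Claim: sin(x+y) = sin(x)cos(y) + cos(x)sin(y).
Reasoning: By Euler's formula e^(i(x+y)) = e^(ix)·e^(iy) = (cos x + i·sin x)(cos y + i·sin y). The imaginary part of the left side is sin(x+y); the imaginary part of the product is sin(x)cos(y) + cos(x)sin(y).
So the two sides agree for all real values of x and y for which both sides are defined.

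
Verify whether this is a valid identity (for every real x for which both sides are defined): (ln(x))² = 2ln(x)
Claim: (ln(x))² = 2ln(x).
Test a specific point where both sides are defined: x = 2.
LHS = (ln(x))² ≈ 0.4805
RHS = 2ln(x) ≈ 1.3863
Since 0.4805 ≠ 1.3863, the equation fails at this point, so it cannot hold for every real x for which both sides are defined.
2ln(x) equals ln(x²), which is not the same as (ln x)².

Conclusion: No, this is NOT an identity.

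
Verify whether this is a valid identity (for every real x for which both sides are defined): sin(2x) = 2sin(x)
Claim: sin(2x) = 2sin(x).
Test a specific point where both sides are defined: x = π/2.
LHS = sin(2x) ≈ 0.0000
RHS = 2sin(x) ≈ 2.0000
Since 0.0000 ≠ 2.0000, the equation fails at this point, so it cannot hold for every real x for which both sides are defined.
The correct double-angle formula is sin(2x) = 2sin(x)cos(x).

Conclusion: No, this is NOT an identity.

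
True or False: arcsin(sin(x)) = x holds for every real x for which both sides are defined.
Claim: arcsin(sin(x)) = x.
Test a specific point where both sides are defined: x = 2π/3.
LHS = arcsin(sin(x)) ≈ 1.0472
RHS = x ≈ 2.0944
Since 1.0472 ≠ 2.0944, the equation fails at this point, so it cannot hold for every real x for which both sides are defined.
arcsin only returns values in [-π/2, π/2], so arcsin(sin(x)) = x holds only for x in that interval, not for all real x.

Conclusion: False.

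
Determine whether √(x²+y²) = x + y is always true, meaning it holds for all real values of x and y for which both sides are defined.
No, this is NOT an identity.

Claim: √(x²+y²) = x + y.
Test a specific point where both sides are defined: x = 1/2, y = 1.
LHS = √(x²+y²) ≈ 1.1180
RHS = x + y ≈ 1.5000
Since 1.1180 ≠ 1.5000, the equation fails at this point, so it cannot hold for all real values of x and y for which both sides are defined.
(x+y)² = x² + 2xy + y², not x² + y², so the square root does not split this way.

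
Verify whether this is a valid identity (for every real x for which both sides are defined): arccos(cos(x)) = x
No, this is NOT an identity.

Claim: arccos(cos(x)) = x.
Test a specific point where both sides are defined: x = -π/6.
LHS = arccos(cos(x)) ≈ 0.5236
RHS = x ≈ -0.5236
Since 0.5236 ≠ -0.5236, the equation fails at this point, so it cannot hold for every real x for which both sides are defined.
arccos only returns values in [0, π], so arccos(cos(x)) = x holds only for x in that interval, not for all real x.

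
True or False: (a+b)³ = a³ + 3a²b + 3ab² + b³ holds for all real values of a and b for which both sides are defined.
True.

Claim: (a+b)³ = a³ + 3a²b + 3ab² + b³.
Reasoning: (a+b)³ = (a+b)(a+b)² = (a+b)(a² + 2ab + b²) = a³ + 2a²b + ab² + a²b + 2ab² + b³ = a³ + 3a²b + 3ab² + b³.
So the two sides agree for all real values of a and b for which both sides are defined.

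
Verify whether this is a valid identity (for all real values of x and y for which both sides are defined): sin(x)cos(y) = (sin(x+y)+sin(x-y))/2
Yes, this is an identity.

Claim: sin(x)cos(y) = (sin(x+y)+sin(x-y))/2.
Reasoning: sin(x+y) = sin(x)cos(y) + cos(x)sin(y) and sin(x-y) = sin(x)cos(y) - cos(x)sin(y). Adding, sin(x+y) + sin(x-y) = 2sin(x)cos(y); divide by 2.
So the two sides agree for all real values of x and y for which both sides are defined.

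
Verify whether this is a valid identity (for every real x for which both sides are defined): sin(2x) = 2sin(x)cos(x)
Claim: sin(2x) = 2sin(x)cos(x).
Reasoning: Put y = x in the addition formula sin(x+y) = sin(x)cos(y) + cos(x)sin(y): sin(2x) = sin(x)cos(x) + cos(x)sin(x) = 2sin(x)cos(x).
So the two sides agree for every real x for which both sides are defined.

Conclusion: Yes, this is an identity.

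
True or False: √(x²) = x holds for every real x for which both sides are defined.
Claim: √(x²) = x.
Test a specific point where both sides are defined: x = -1.
LHS = √(x²) ≈ 1.0000
RHS = x ≈ -1.0000
Since 1.0000 ≠ -1.0000, the equation fails at this point, so it cannot hold for every real x for which both sides are defined.
√(x²) = |x|, which differs from x whenever x < 0 (both sides are defined for every real x).

Conclusion: False.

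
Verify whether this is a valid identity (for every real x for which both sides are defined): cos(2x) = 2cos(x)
Claim: cos(2x) = 2cos(x).
Test a specific point where both sides are defined: x = -π/6.
LHS = cos(2x) ≈ 0.5000
RHS = 2cos(x) ≈ 1.7321
Since 0.5000 ≠ 1.7321, the equation fails at this point, so it cannot hold for every real x for which both sides are defined.
The correct double-angle formula is cos(2x) = cos²x - sin²x.

Conclusion: No, this is NOT an identity.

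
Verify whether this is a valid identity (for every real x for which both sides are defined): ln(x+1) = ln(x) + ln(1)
No, this is NOT an identity.

Claim: ln(x+1) = ln(x) + ln(1).
Test a specific point where both sides are defined: x = 3.
LHS = ln(x+1) ≈ 1.3863
RHS = ln(x) + ln(1) ≈ 1.0986
Since 1.3863 ≠ 1.0986, the equation fails at this point, so it cannot hold for every real x for which both sides are defined.
ln(1) = 0, so the right side is just ln(x), which differs from ln(x+1).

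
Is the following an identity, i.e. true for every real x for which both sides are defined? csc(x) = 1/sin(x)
Claim: csc(x) = 1/sin(x).
Reasoning: csc(x) is by definition the reciprocal of sin(x), wherever sin(x) ≠ 0.
So the two sides agree for every real x for which both sides are defined.

Conclusion: Yes, this is an identity.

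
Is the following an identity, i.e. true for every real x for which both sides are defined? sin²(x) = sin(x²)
Claim: sin²(x) = sin(x²).
Test a specific point where both sides are defined: x = -π/2.
LHS = sin²(x) ≈ 1.0000
RHS = sin(x²) ≈ 0.6243
Since 1.0000 ≠ 0.6243, the equation fails at this point, so it cannot hold for every real x for which both sides are defined.
sin²(x) means (sin x)², squaring the output; sin(x²) squares the input. These are different functions.

Conclusion: No, this is NOT an identity.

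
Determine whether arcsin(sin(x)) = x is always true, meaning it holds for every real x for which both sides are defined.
Claim: arcsin(sin(x)) = x.
Test a specific point where both sides are defined: x = 3π/4.
LHS = arcsin(sin(x)) ≈ 0.7854
RHS = x ≈ 2.3562
Since 0.7854 ≠ 2.3562, the equation fails at this point, so it cannot hold for every real x for which both sides are defined.
arcsin only returns values in [-π/2, π/2], so arcsin(sin(x)) = x holds only for x in that interval, not for all real x.

Conclusion: No, this is NOT an identity.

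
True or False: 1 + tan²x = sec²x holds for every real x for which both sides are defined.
True.

Claim: 1 + tan²x = sec²x.
Reasoning: Start from sin²x + cos²x = 1 and divide every term by cos²x (allowed wherever tan x and sec x are defined): tan²x + 1 = 1/cos²x = sec²x.
So the two sides agree for every real x for which both sides are defined.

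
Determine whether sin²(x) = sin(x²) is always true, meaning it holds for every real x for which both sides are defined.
Claim: sin²(x) = sin(x²).
Test a specific point where both sides are defined: x = π/6.
LHS = sin²(x) ≈ 0.2500
RHS = sin(x²) ≈ 0.2707
Since 0.2500 ≠ 0.2707, the equation fails at this point, so it cannot hold for every real x for which both sides are defined.
sin²(x) means (sin x)², squaring the output; sin(x²) squares the input. These are different functions.

Conclusion: No, this is NOT an identity.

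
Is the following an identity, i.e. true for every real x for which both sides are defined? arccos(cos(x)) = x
Claim: arccos(cos(x)) = x.
Test a specific point where both sides are defined: x = -π/2.
LHS = arccos(cos(x)) ≈ 1.5708
RHS = x ≈ -1.5708
Since 1.5708 ≠ -1.5708, the equation fails at this point, so it cannot hold for every real x for which both sides are defined.
arccos only returns values in [0, π], so arccos(cos(x)) = x holds only for x in that interval, not for all real x.

Conclusion: No, this is NOT an identity.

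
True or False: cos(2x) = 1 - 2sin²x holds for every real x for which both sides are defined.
True.

Claim: cos(2x) = 1 - 2sin²x.
Reasoning: cos(2x) = cos²x - sin²x. Replace cos²x by 1 - sin²x: (1 - sin²x) - sin²x = 1 - 2sin²x.
So the two sides agree for every real x for which both sides are defined.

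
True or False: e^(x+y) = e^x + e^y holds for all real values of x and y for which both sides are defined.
False.

Claim: e^(x+y) = e^x + e^y.
Test a specific point where both sides are defined: x = 3/2, y = 3.
LHS = e^(x+y) ≈ 90.0171
RHS = e^x + e^y ≈ 24.5672
Since 90.0171 ≠ 24.5672, the equation fails at this point, so it cannot hold for all real values of x and y for which both sides are defined.
The correct rule is e^(x+y) = e^x · e^y (a product, not a sum).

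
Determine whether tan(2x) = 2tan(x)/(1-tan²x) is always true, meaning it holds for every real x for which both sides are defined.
Yes, this is an identity.

Claim: tan(2x) = 2tan(x)/(1-tan²x).
Reasoning: tan(2x) = sin(2x)/cos(2x) = 2sin(x)cos(x) / (cos²x - sin²x). Divide numerator and denominator by cos²x: 2tan(x) / (1 - tan²x).
So the two sides agree for every real x for which both sides are defined.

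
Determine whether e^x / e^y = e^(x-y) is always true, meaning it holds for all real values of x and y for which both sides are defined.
Yes, this is an identity.

Claim: e^x / e^y = e^(x-y).
Reasoning: 1/e^y = e^(-y), so e^x / e^y = e^x · e^(-y) = e^(x + (-y)) = e^(x-y) by the product rule for exponents.
So the two sides agree for all real values of x and y for which both sides are defined.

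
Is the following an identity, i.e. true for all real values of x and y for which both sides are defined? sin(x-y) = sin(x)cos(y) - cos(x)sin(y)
Claim: sin(x-y) = sin(x)cos(y) - cos(x)sin(y).
Reasoning: Replace y by -y in sin(x+y) = sin(x)cos(y) + cos(x)sin(y) and use cos(-y) = cos(y), sin(-y) = -sin(y): sin(x-y) = sin(x)cos(y) - cos(x)sin(y).
So the two sides agree for all real values of x and y for which both sides are defined.

Conclusion: Yes, this is an identity.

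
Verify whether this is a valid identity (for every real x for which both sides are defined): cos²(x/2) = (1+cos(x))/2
Yes, this is an identity.

Claim: cos²(x/2) = (1+cos(x))/2.
Reasoning: Use cos(2θ) = 2cos²θ - 1 with θ = x/2: cos(x) = 2cos²(x/2) - 1. Solving for cos²(x/2) gives (1 + cos(x))/2.
So the two sides agree for every real x for which both sides are defined.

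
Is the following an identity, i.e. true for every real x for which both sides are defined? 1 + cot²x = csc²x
Claim: 1 + cot²x = csc²x.
Reasoning: Start from sin²x + cos²x = 1 and divide every term by sin²x (allowed wherever cot x and csc x are defined): 1 + cot²x = 1/sin²x = csc²x.
So the two sides agree for every real x for which both sides are defined.

Conclusion: Yes, this is an identity.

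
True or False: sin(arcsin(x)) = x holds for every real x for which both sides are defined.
Claim: sin(arcsin(x)) = x.
Reasoning: For -1 ≤ x ≤ 1 (where arcsin is defined), arcsin(x) is by definition an angle whose sine equals x. Taking the sine of that angle returns x. (Note the other order, arcsin(sin x) = x, is NOT an identity.)
So the two sides agree for every real x for which both sides are defined.

Conclusion: True.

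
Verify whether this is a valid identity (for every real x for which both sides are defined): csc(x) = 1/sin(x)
Yes, this is an identity.

Claim: csc(x) = 1/sin(x).
Reasoning: csc(x) is by definition the reciprocal of sin(x), wherever sin(x) ≠ 0.
So the two sides agree for every real x for which both sides are defined.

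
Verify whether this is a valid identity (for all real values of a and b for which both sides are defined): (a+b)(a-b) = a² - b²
Claim: (a+b)(a-b) = a² - b².
Reasoning: Expand: (a+b)(a-b) = a² - ab + ba - b² = a² - b² (the cross terms cancel).
So the two sides agree for all real values of a and b for which both sides are defined.

Conclusion: Yes, this is an identity.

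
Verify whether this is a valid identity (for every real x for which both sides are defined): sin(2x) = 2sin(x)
No, this is NOT an identity.

Claim: sin(2x) = 2sin(x).
Test a specific point where both sides are defined: x = -π/4.
LHS = sin(2x) ≈ -1.0000
RHS = 2sin(x) ≈ -1.4142
Since -1.0000 ≠ -1.4142, the equation fails at this point, so it cannot hold for every real x for which both sides are defined.
The correct double-angle formula is sin(2x) = 2sin(x)cos(x).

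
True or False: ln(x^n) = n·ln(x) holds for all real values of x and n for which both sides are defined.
Claim: ln(x^n) = n·ln(x).
Reasoning: The right side requires x > 0. For x > 0, x^n = (e^(ln x))^n = e^(n·ln x), so taking ln of both sides gives ln(x^n) = n·ln(x).
So the two sides agree for all real values of x and n for which both sides are defined.

Conclusion: True.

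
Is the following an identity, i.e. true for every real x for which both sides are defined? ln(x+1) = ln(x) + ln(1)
No, this is NOT an identity.

Claim: ln(x+1) = ln(x) + ln(1).
Test a specific point where both sides are defined: x = 1/2.
LHS = ln(x+1) ≈ 0.4055
RHS = ln(x) + ln(1) ≈ -0.6931
Since 0.4055 ≠ -0.6931, the equation fails at this point, so it cannot hold for every real x for which both sides are defined.
ln(1) = 0, so the right side is just ln(x), which differs from ln(x+1).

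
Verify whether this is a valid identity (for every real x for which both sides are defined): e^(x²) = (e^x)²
No, this is NOT an identity.

Claim: e^(x²) = (e^x)².
Test a specific point where both sides are defined: x = -3.
LHS = e^(x²) ≈ 8103.0839
RHS = (e^x)² ≈ 0.0025
Since 8103.0839 ≠ 0.0025, the equation fails at this point, so it cannot hold for every real x for which both sides are defined.
(e^x)² = e^(2x), and 2x ≠ x² in general.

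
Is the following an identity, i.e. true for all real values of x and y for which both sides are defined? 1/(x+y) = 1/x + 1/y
No, this is NOT an identity.

Claim: 1/(x+y) = 1/x + 1/y.
Test a specific point where both sides are defined: x = 4, y = 1/2.
LHS = 1/(x+y) ≈ 0.2222
RHS = 1/x + 1/y ≈ 2.2500
Since 0.2222 ≠ 2.2500, the equation fails at this point, so it cannot hold for all real values of x and y for which both sides are defined.
1/x + 1/y = (x+y)/(xy), which is not 1/(x+y).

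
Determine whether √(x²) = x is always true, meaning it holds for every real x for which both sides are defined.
No, this is NOT an identity.

Claim: √(x²) = x.
Test a specific point where both sides are defined: x = -2.
LHS = √(x²) ≈ 2.0000
RHS = x ≈ -2.0000
Since 2.0000 ≠ -2.0000, the equation fails at this point, so it cannot hold for every real x for which both sides are defined.
√(x²) = |x|, which differs from x whenever x < 0 (both sides are defined for every real x).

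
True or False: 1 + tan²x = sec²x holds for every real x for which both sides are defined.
True.

Claim: 1 + tan²x = sec²x.
Reasoning: Start from sin²x + cos²x = 1 and divide every term by cos²x (allowed wherever tan x and sec x are defined): tan²x + 1 = 1/cos²x = sec²x.
So the two sides agree for every real x for which both sides are defined.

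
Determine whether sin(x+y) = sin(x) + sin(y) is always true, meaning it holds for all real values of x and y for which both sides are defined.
Claim: sin(x+y) = sin(x) + sin(y).
Test a specific point where both sides are defined: x = -π/3, y = 2π/3.
LHS = sin(x+y) ≈ 0.8660
RHS = sin(x) + sin(y) ≈ 0.0000
Since 0.8660 ≠ 0.0000, the equation fails at this point, so it cannot hold for all real values of x and y for which both sides are defined.
The correct expansion is sin(x+y) = sin(x)cos(y) + cos(x)sin(y); sine is not additive.

Conclusion: No, this is NOT an identity.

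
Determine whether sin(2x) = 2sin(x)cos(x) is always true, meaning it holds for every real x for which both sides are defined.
Claim: sin(2x) = 2sin(x)cos(x).
Reasoning: Put y = x in the addition formula sin(x+y) = sin(x)cos(y) + cos(x)sin(y): sin(2x) = sin(x)cos(x) + cos(x)sin(x) = 2sin(x)cos(x).
So the two sides agree for every real x for which both sides are defined.

Conclusion: Yes, this is an identity.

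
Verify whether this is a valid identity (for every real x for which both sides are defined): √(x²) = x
Claim: √(x²) = x.
Test a specific point where both sides are defined: x = -1.
LHS = √(x²) ≈ 1.0000
RHS = x ≈ -1.0000
Since 1.0000 ≠ -1.0000, the equation fails at this point, so it cannot hold for every real x for which both sides are defined.
√(x²) = |x|, which differs from x whenever x < 0 (both sides are defined for every real x).

Conclusion: No, this is NOT an identity.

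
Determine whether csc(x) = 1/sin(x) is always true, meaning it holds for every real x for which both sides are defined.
Yes, this is an identity.

Claim: csc(x) = 1/sin(x).
Reasoning: csc(x) is by definition the reciprocal of sin(x), wherever sin(x) ≠ 0.
So the two sides agree for every real x for which both sides are defined.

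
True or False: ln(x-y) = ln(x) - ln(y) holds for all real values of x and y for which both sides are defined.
Claim: ln(x-y) = ln(x) - ln(y).
Test a specific point where both sides are defined: x = 4, y = 3/2.
LHS = ln(x-y) ≈ 0.9163
RHS = ln(x) - ln(y) ≈ 0.9808
Since 0.9163 ≠ 0.9808, the equation fails at this point, so it cannot hold for all real values of x and y for which both sides are defined.
ln(x) - ln(y) = ln(x/y), not ln(x-y).

Conclusion: False.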